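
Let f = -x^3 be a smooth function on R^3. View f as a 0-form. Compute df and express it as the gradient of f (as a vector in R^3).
df = (-3*x^2) dx + (0) dy + (0) dz; grad f = (-3*x^2, 0, 0)

For a 0-form f, d f = (∂f/∂x) dx + (∂f/∂y) dy + (∂f/∂z) dz. The components of the vector representation are exactly the entries of grad f in Cartesian coordinates:
  ∂f/∂x = -3*x^2
  ∂f/∂y = 0
  ∂f/∂z = 0.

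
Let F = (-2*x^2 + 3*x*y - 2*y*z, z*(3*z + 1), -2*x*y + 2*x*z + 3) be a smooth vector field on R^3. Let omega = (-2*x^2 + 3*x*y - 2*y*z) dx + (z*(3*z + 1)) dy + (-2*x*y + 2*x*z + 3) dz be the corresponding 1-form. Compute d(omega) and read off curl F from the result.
d(omega) = (-2*x - 6*z - 1) dy ∧ dz + (-2*z) dz ∧ dx + (-3*x + 2*z) dx ∧ dy; curl F = (-2*x - 6*z - 1, -2*z, -3*x + 2*z)

d omega = sum_{i<j} (∂f_j/∂x_i - ∂f_i/∂x_j) dx_i ∧ dx_j. Under the identification (dy ∧ dz, dz ∧ dx, dx ∧ dy) ↔ (e_x, e_y, e_z), the coefficients are exactly the components of curl F. Compute:
  ∂R/∂y - ∂Q/∂z = (-2*x) - (6*z + 1) = -2*x - 6*z - 1
  ∂P/∂z - ∂R/∂x = (-2*y) - (-2*y + 2*z) = -2*z
  ∂Q/∂x - ∂P/∂y = (0) - (3*x - 2*z) = -3*x + 2*z.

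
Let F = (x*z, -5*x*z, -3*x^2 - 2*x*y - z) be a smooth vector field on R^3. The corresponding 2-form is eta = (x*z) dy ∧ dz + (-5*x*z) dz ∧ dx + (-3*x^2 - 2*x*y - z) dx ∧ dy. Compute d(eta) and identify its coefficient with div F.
d(eta) = (z - 1) dx ∧ dy ∧ dz; div F = z - 1

For a 2-form in R^3 of the form above, applying d gives a 3-form with coefficient ∂P/∂x + ∂Q/∂y + ∂R/∂z:
  ∂P/∂x = z
  ∂Q/∂y = 0
  ∂R/∂z = -1
Sum = z - 1, which is exactly div F.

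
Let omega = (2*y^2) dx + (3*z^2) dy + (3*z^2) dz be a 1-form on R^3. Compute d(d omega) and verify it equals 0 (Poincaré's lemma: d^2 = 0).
d(d omega) = 0

Step 1: d omega = sum_{i<j} (∂f_j/∂x_i - ∂f_i/∂x_j) dx_i ∧ dx_j:
  coeff of dx ∧ dy: -4*y
  coeff of dx ∧ dz: 0
  coeff of dy ∧ dz: -6*z
Step 2: Apply d again to each 2-form coefficient. The only possible 3-form in R^3 is dx ∧ dy ∧ dz, with coefficient
  ∂(coeff of dy∧dz)/∂x - ∂(coeff of dx∧dz)/∂y + ∂(coeff of dx∧dy)/∂z
  = ∂/∂x (-6*z) - ∂/∂y (0) + ∂/∂z (-4*y).
Each of these terms simplifies to sums of mixed partials that cancel in pairs. The result is 0 (by equality of mixed partials for smooth functions — Schwarz / Clairaut).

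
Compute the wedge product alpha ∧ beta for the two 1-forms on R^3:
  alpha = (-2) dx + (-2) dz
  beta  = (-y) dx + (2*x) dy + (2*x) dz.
alpha ∧ beta = (-4*x) dx ∧ dy + (-4*x - 2*y) dx ∧ dz + (4*x) dy ∧ dz

Distribute the wedge, using dx_i ∧ dx_j = -dx_j ∧ dx_i and dx_i ∧ dx_i = 0. For each pair (i, j) with i < j, the coefficient of dx_i ∧ dx_j in alpha ∧ beta is (alpha_i * beta_j - alpha_j * beta_i). Collecting: alpha ∧ beta = (-4*x) dx ∧ dy + (-4*x - 2*y) dx ∧ dz + (4*x) dy ∧ dz.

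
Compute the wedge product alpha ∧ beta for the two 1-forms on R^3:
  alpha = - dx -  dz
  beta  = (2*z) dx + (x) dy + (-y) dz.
alpha ∧ beta = (-x) dx ∧ dy + (y + 2*z) dx ∧ dz + (x) dy ∧ dz

Distribute the wedge, using dx_i ∧ dx_j = -dx_j ∧ dx_i and dx_i ∧ dx_i = 0. For each pair (i, j) with i < j, the coefficient of dx_i ∧ dx_j in alpha ∧ beta is (alpha_i * beta_j - alpha_j * beta_i). Collecting: alpha ∧ beta = (-x) dx ∧ dy + (y + 2*z) dx ∧ dz + (x) dy ∧ dz.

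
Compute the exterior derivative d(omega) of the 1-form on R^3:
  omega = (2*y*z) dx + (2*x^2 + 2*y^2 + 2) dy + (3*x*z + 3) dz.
d(omega) = (4*x - 2*z) dx ∧ dy + (-2*y + 3*z) dx ∧ dz

For a 1-form omega = sum_i f_i dx_i, the exterior derivative is
  d(omega) = sum_{i < j} (∂f_j/∂x_i - ∂f_i/∂x_j) dx_i ∧ dx_j.
  coefficient of dx ∧ dy: ∂f_2/∂x - ∂f_1/∂y = ∂(2*x^2 + 2*y^2 + 2)/∂x - ∂(2*y*z)/∂y = 4*x - 2*z
  coefficient of dx ∧ dz: ∂f_3/∂x - ∂f_1/∂z = ∂(3*x*z + 3)/∂x - ∂(2*y*z)/∂z = -2*y + 3*z
Assembling: d(omega) = (4*x - 2*z) dx ∧ dy + (-2*y + 3*z) dx ∧ dz.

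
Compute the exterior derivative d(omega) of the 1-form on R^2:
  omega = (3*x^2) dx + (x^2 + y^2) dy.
d(omega) = (2*x) dx ∧ dy

For a 1-form omega = sum_i f_i dx_i, the exterior derivative is
  d(omega) = sum_{i < j} (∂f_j/∂x_i - ∂f_i/∂x_j) dx_i ∧ dx_j.
  coefficient of dx ∧ dy: ∂f_2/∂x - ∂f_1/∂y = ∂(x^2 + y^2)/∂x - ∂(3*x^2)/∂y = 2*x
Assembling: d(omega) = (2*x) dx ∧ dy.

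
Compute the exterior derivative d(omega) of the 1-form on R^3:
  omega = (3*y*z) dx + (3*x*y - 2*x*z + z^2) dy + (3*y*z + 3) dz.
d(omega) = (3*y - 5*z) dx ∧ dy + (-3*y) dx ∧ dz + (2*x + z) dy ∧ dz

For a 1-form omega = sum_i f_i dx_i, the exterior derivative is
  d(omega) = sum_{i < j} (∂f_j/∂x_i - ∂f_i/∂x_j) dx_i ∧ dx_j.
  coefficient of dx ∧ dy: ∂f_2/∂x - ∂f_1/∂y = ∂(3*x*y - 2*x*z + z^2)/∂x - ∂(3*y*z)/∂y = 3*y - 5*z
  coefficient of dx ∧ dz: ∂f_3/∂x - ∂f_1/∂z = ∂(3*y*z + 3)/∂x - ∂(3*y*z)/∂z = -3*y
  coefficient of dy ∧ dz: ∂f_3/∂y - ∂f_2/∂z = ∂(3*y*z + 3)/∂y - ∂(3*x*y - 2*x*z + z^2)/∂z = 2*x + z
Assembling: d(omega) = (3*y - 5*z) dx ∧ dy + (-3*y) dx ∧ dz + (2*x + z) dy ∧ dz.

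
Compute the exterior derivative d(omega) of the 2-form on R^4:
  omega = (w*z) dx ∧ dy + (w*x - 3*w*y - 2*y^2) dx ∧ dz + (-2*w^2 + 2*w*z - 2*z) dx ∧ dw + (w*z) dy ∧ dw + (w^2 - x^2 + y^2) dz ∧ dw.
d(omega) = (4*w + 4*y) dx ∧ dy ∧ dz + (z) dx ∧ dy ∧ dw + (-2*w - x - 3*y + 2) dx ∧ dz ∧ dw + (-w + 2*y) dy ∧ dz ∧ dw

For a 2-form omega = sum_{i<j} g_{ij} dx_i ∧ dx_j, the exterior derivative is
  d(omega) = sum_{i<j} d(g_{ij}) ∧ dx_i ∧ dx_j = sum_{i<j, k} (∂g_{ij}/∂x_k) dx_k ∧ dx_i ∧ dx_j.
Expand each term, using dx_k ∧ dx_i ∧ dx_j = sgn(permutation) dx_{(a)} ∧ dx_{(b)} ∧ dx_{(c)} with (a < b < c) sorted:
  d(w*z) includes (∂/∂z)(w*z) dz = (w) dz, which multiplied by dx ∧ dy gives (w) dx ∧ dy ∧ dz
  d(w*z) includes (∂/∂w)(w*z) dw = (z) dw, which multiplied by dx ∧ dy gives (z) dx ∧ dy ∧ dw
  d(w*x - 3*w*y - 2*y^2) includes (∂/∂y)(w*x - 3*w*y - 2*y^2) dy = (-3*w - 4*y) dy, which multiplied by dx ∧ dz gives (3*w + 4*y) dx ∧ dy ∧ dz
  d(w*x - 3*w*y - 2*y^2) includes (∂/∂w)(w*x - 3*w*y - 2*y^2) dw = (x - 3*y) dw, which multiplied by dx ∧ dz gives (x - 3*y) dx ∧ dz ∧ dw
  d(-2*w^2 + 2*w*z - 2*z) includes (∂/∂z)(-2*w^2 + 2*w*z - 2*z) dz = (2*w - 2) dz, which multiplied by dx ∧ dw gives (2 - 2*w) dx ∧ dz ∧ dw
  d(w*z) includes (∂/∂z)(w*z) dz = (w) dz, which multiplied by dy ∧ dw gives (-w) dy ∧ dz ∧ dw
  d(w^2 - x^2 + y^2) includes (∂/∂x)(w^2 - x^2 + y^2) dx = (-2*x) dx, which multiplied by dz ∧ dw gives (-2*x) dx ∧ dz ∧ dw
  d(w^2 - x^2 + y^2) includes (∂/∂y)(w^2 - x^2 + y^2) dy = (2*y) dy, which multiplied by dz ∧ dw gives (2*y) dy ∧ dz ∧ dw
Collecting like 3-forms: d(omega) = (4*w + 4*y) dx ∧ dy ∧ dz + (z) dx ∧ dy ∧ dw + (-2*w - x - 3*y + 2) dx ∧ dz ∧ dw + (-w + 2*y) dy ∧ dz ∧ dw.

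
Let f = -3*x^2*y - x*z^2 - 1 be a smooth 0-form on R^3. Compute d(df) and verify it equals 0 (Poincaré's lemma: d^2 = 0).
d(df) = 0

Step 1: df = sum_i (∂f/∂x_i) dx_i = (-6*x*y - z^2) dx + (-3*x^2) dy + (-2*x*z) dz.
Step 2: Apply d again. Using the 1-form formula, the coefficient of dx ∧ dy in d(df) is ∂^2 f/∂x ∂y - ∂^2 f/∂y ∂x = (-6*x) - (-6*x) = 0 (equality of mixed partials for smooth f).
Similarly for dx ∧ dz and dy ∧ dz — all coefficients vanish. So d(df) = 0.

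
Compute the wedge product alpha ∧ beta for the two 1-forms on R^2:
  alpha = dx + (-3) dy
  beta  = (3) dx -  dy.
alpha ∧ beta = (8) dx ∧ dy

Distribute the wedge, using dx_i ∧ dx_j = -dx_j ∧ dx_i and dx_i ∧ dx_i = 0. For each pair (i, j) with i < j, the coefficient of dx_i ∧ dx_j in alpha ∧ beta is (alpha_i * beta_j - alpha_j * beta_i). Collecting: alpha ∧ beta = (8) dx ∧ dy.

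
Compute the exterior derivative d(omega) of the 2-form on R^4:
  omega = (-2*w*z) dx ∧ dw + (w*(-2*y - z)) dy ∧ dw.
d(omega) = (2*w) dx ∧ dz ∧ dw + (w) dy ∧ dz ∧ dw

For a 2-form omega = sum_{i<j} g_{ij} dx_i ∧ dx_j, the exterior derivative is
  d(omega) = sum_{i<j} d(g_{ij}) ∧ dx_i ∧ dx_j = sum_{i<j, k} (∂g_{ij}/∂x_k) dx_k ∧ dx_i ∧ dx_j.
Expand each term, using dx_k ∧ dx_i ∧ dx_j = sgn(permutation) dx_{(a)} ∧ dx_{(b)} ∧ dx_{(c)} with (a < b < c) sorted:
  d(-2*w*z) includes (∂/∂z)(-2*w*z) dz = (-2*w) dz, which multiplied by dx ∧ dw gives (2*w) dx ∧ dz ∧ dw
  d(w*(-2*y - z)) includes (∂/∂z)(w*(-2*y - z)) dz = (-w) dz, which multiplied by dy ∧ dw gives (w) dy ∧ dz ∧ dw
Collecting like 3-forms: d(omega) = (2*w) dx ∧ dz ∧ dw + (w) dy ∧ dz ∧ dw.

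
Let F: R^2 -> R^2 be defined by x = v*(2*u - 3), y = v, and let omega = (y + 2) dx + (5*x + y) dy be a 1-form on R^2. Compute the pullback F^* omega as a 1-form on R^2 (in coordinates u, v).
F^* omega = (2*v*(v + 2)) du + (12*u*v + 4*u - 17*v - 6) dv

Using F^*(f dg) = (f ∘ F) d(g ∘ F), substitute each coordinate x_i by F_i(u, v) in f_i, and replace dx_i by d F_i = (∂F_i/∂u) du + (∂F_i/∂v) dv.
  For the x component: f_1(F) = v + 2; d F_1 = (2*v) du + (2*u - 3) dv
  For the y component: f_2(F) = 2*v*(5*u - 7); d F_2 = (0) du + (1) dv
Combining and collecting du, dv coefficients:
  coeff of du: 2*v*(v + 2)
  coeff of dv: 12*u*v + 4*u - 17*v - 6
F^* omega = (2*v*(v + 2)) du + (12*u*v + 4*u - 17*v - 6) dv.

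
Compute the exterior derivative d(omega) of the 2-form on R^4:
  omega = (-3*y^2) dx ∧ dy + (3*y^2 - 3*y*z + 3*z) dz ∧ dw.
d(omega) = (6*y - 3*z) dy ∧ dz ∧ dw

For a 2-form omega = sum_{i<j} g_{ij} dx_i ∧ dx_j, the exterior derivative is
  d(omega) = sum_{i<j} d(g_{ij}) ∧ dx_i ∧ dx_j = sum_{i<j, k} (∂g_{ij}/∂x_k) dx_k ∧ dx_i ∧ dx_j.
Expand each term, using dx_k ∧ dx_i ∧ dx_j = sgn(permutation) dx_{(a)} ∧ dx_{(b)} ∧ dx_{(c)} with (a < b < c) sorted:
  d(3*y^2 - 3*y*z + 3*z) includes (∂/∂y)(3*y^2 - 3*y*z + 3*z) dy = (6*y - 3*z) dy, which multiplied by dz ∧ dw gives (6*y - 3*z) dy ∧ dz ∧ dw
Collecting like 3-forms: d(omega) = (6*y - 3*z) dy ∧ dz ∧ dw.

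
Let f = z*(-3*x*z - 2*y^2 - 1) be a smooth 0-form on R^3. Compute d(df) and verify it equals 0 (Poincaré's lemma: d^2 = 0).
d(df) = 0

Step 1: df = sum_i (∂f/∂x_i) dx_i = (-3*z^2) dx + (-4*y*z) dy + (-6*x*z - 2*y^2 - 1) dz.
Step 2: Apply d again. Using the 1-form formula, the coefficient of dx ∧ dy in d(df) is ∂^2 f/∂x ∂y - ∂^2 f/∂y ∂x = (0) - (0) = 0 (equality of mixed partials for smooth f).
Similarly for dx ∧ dz and dy ∧ dz — all coefficients vanish. So d(df) = 0.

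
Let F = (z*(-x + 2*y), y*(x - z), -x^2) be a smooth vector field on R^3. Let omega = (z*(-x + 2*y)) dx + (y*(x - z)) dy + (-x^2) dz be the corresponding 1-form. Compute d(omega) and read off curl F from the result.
d(omega) = (y) dy ∧ dz + (x + 2*y) dz ∧ dx + (y - 2*z) dx ∧ dy; curl F = (y, x + 2*y, y - 2*z)

d omega = sum_{i<j} (∂f_j/∂x_i - ∂f_i/∂x_j) dx_i ∧ dx_j. Under the identification (dy ∧ dz, dz ∧ dx, dx ∧ dy) ↔ (e_x, e_y, e_z), the coefficients are exactly the components of curl F. Compute:
  ∂R/∂y - ∂Q/∂z = (0) - (-y) = y
  ∂P/∂z - ∂R/∂x = (-x + 2*y) - (-2*x) = x + 2*y
  ∂Q/∂x - ∂P/∂y = (y) - (2*z) = y - 2*z.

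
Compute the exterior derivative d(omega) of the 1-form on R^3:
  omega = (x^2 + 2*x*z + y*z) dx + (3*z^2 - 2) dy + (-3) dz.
d(omega) = (-z) dx ∧ dy + (-2*x - y) dx ∧ dz + (-6*z) dy ∧ dz

For a 1-form omega = sum_i f_i dx_i, the exterior derivative is
  d(omega) = sum_{i < j} (∂f_j/∂x_i - ∂f_i/∂x_j) dx_i ∧ dx_j.
  coefficient of dx ∧ dy: ∂f_2/∂x - ∂f_1/∂y = ∂(3*z^2 - 2)/∂x - ∂(x^2 + 2*x*z + y*z)/∂y = -z
  coefficient of dx ∧ dz: ∂f_3/∂x - ∂f_1/∂z = ∂(-3)/∂x - ∂(x^2 + 2*x*z + y*z)/∂z = -2*x - y
  coefficient of dy ∧ dz: ∂f_3/∂y - ∂f_2/∂z = ∂(-3)/∂y - ∂(3*z^2 - 2)/∂z = -6*z
Assembling: d(omega) = (-z) dx ∧ dy + (-2*x - y) dx ∧ dz + (-6*z) dy ∧ dz.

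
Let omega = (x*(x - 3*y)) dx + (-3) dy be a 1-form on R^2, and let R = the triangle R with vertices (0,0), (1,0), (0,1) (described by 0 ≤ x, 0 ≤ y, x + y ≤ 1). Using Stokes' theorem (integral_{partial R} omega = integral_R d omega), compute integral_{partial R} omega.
integral_(partial R) omega = 1/2

Stokes: integral_partial_R omega = integral_R d omega with d omega = (∂Q/∂x - ∂P/∂y) dx ∧ dy.
  ∂Q/∂x = 0
  ∂P/∂y = -3*x
  integrand = ∂Q/∂x - ∂P/∂y = 3*x.
Integrating over R: integral_0^1 integral_0^{1-x} (3*x) dy dx = 1/2.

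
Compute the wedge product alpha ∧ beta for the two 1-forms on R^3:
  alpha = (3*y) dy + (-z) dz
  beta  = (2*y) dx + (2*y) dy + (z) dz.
alpha ∧ beta = (-6*y^2) dx ∧ dy + (5*y*z) dy ∧ dz + (2*y*z) dx ∧ dz

Distribute the wedge, using dx_i ∧ dx_j = -dx_j ∧ dx_i and dx_i ∧ dx_i = 0. For each pair (i, j) with i < j, the coefficient of dx_i ∧ dx_j in alpha ∧ beta is (alpha_i * beta_j - alpha_j * beta_i). Collecting: alpha ∧ beta = (-6*y^2) dx ∧ dy + (5*y*z) dy ∧ dz + (2*y*z) dx ∧ dz.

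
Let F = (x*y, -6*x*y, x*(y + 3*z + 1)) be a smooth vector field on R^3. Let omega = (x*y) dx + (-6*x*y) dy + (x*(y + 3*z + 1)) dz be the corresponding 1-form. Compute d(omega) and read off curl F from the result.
d(omega) = (x) dy ∧ dz + (-y - 3*z - 1) dz ∧ dx + (-x - 6*y) dx ∧ dy; curl F = (x, -y - 3*z - 1, -x - 6*y)

d omega = sum_{i<j} (∂f_j/∂x_i - ∂f_i/∂x_j) dx_i ∧ dx_j. Under the identification (dy ∧ dz, dz ∧ dx, dx ∧ dy) ↔ (e_x, e_y, e_z), the coefficients are exactly the components of curl F. Compute:
  ∂R/∂y - ∂Q/∂z = (x) - (0) = x
  ∂P/∂z - ∂R/∂x = (0) - (y + 3*z + 1) = -y - 3*z - 1
  ∂Q/∂x - ∂P/∂y = (-6*y) - (x) = -x - 6*y.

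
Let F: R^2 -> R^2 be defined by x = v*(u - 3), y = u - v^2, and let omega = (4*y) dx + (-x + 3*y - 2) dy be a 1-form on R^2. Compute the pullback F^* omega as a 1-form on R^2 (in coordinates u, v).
F^* omega = (3*u*v + 3*u - 4*v^3 - 3*v^2 + 3*v - 2) du + (4*u^2 - 2*u*v^2 - 6*u*v - 12*u + 6*v^3 + 6*v^2 + 4*v) dv

Using F^*(f dg) = (f ∘ F) d(g ∘ F), substitute each coordinate x_i by F_i(u, v) in f_i, and replace dx_i by d F_i = (∂F_i/∂u) du + (∂F_i/∂v) dv.
  For the x component: f_1(F) = 4*u - 4*v^2; d F_1 = (v) du + (u - 3) dv
  For the y component: f_2(F) = -u*v + 3*u - 3*v^2 + 3*v - 2; d F_2 = (1) du + (-2*v) dv
Combining and collecting du, dv coefficients:
  coeff of du: 3*u*v + 3*u - 4*v^3 - 3*v^2 + 3*v - 2
  coeff of dv: 4*u^2 - 2*u*v^2 - 6*u*v - 12*u + 6*v^3 + 6*v^2 + 4*v
F^* omega = (3*u*v + 3*u - 4*v^3 - 3*v^2 + 3*v - 2) du + (4*u^2 - 2*u*v^2 - 6*u*v - 12*u + 6*v^3 + 6*v^2 + 4*v) dv.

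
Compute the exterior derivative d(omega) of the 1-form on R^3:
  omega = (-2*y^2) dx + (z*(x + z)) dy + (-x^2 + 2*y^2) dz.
d(omega) = (4*y + z) dx ∧ dy + (-2*x) dx ∧ dz + (-x + 4*y - 2*z) dy ∧ dz

For a 1-form omega = sum_i f_i dx_i, the exterior derivative is
  d(omega) = sum_{i < j} (∂f_j/∂x_i - ∂f_i/∂x_j) dx_i ∧ dx_j.
  coefficient of dx ∧ dy: ∂f_2/∂x - ∂f_1/∂y = ∂(z*(x + z))/∂x - ∂(-2*y^2)/∂y = 4*y + z
  coefficient of dx ∧ dz: ∂f_3/∂x - ∂f_1/∂z = ∂(-x^2 + 2*y^2)/∂x - ∂(-2*y^2)/∂z = -2*x
  coefficient of dy ∧ dz: ∂f_3/∂y - ∂f_2/∂z = ∂(-x^2 + 2*y^2)/∂y - ∂(z*(x + z))/∂z = -x + 4*y - 2*z
Assembling: d(omega) = (4*y + z) dx ∧ dy + (-2*x) dx ∧ dz + (-x + 4*y - 2*z) dy ∧ dz.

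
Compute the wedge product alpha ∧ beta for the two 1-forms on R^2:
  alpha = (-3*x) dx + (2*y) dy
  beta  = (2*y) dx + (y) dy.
alpha ∧ beta = (-y*(3*x + 4*y)) dx ∧ dy

Distribute the wedge, using dx_i ∧ dx_j = -dx_j ∧ dx_i and dx_i ∧ dx_i = 0. For each pair (i, j) with i < j, the coefficient of dx_i ∧ dx_j in alpha ∧ beta is (alpha_i * beta_j - alpha_j * beta_i). Collecting: alpha ∧ beta = (-y*(3*x + 4*y)) dx ∧ dy.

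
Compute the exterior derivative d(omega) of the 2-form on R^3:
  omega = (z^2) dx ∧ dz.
d(omega) = 0

For a 2-form omega = sum_{i<j} g_{ij} dx_i ∧ dx_j, the exterior derivative is
  d(omega) = sum_{i<j} d(g_{ij}) ∧ dx_i ∧ dx_j = sum_{i<j, k} (∂g_{ij}/∂x_k) dx_k ∧ dx_i ∧ dx_j.
Expand each term, using dx_k ∧ dx_i ∧ dx_j = sgn(permutation) dx_{(a)} ∧ dx_{(b)} ∧ dx_{(c)} with (a < b < c) sorted:

Collecting like 3-forms: d(omega) = 0.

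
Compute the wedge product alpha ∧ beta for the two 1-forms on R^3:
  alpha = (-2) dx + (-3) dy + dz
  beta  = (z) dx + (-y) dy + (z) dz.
alpha ∧ beta = (2*y + 3*z) dx ∧ dy + (-3*z) dx ∧ dz + (y - 3*z) dy ∧ dz

Distribute the wedge, using dx_i ∧ dx_j = -dx_j ∧ dx_i and dx_i ∧ dx_i = 0. For each pair (i, j) with i < j, the coefficient of dx_i ∧ dx_j in alpha ∧ beta is (alpha_i * beta_j - alpha_j * beta_i). Collecting: alpha ∧ beta = (2*y + 3*z) dx ∧ dy + (-3*z) dx ∧ dz + (y - 3*z) dy ∧ dz.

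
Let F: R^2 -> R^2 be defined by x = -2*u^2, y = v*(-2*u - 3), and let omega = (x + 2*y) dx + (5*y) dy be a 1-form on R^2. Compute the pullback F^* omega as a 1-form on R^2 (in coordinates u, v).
F^* omega = (8*u^3 + 16*u^2*v + 20*u*v^2 + 24*u*v + 30*v^2) du + (5*v*(4*u^2 + 12*u + 9)) dv

Using F^*(f dg) = (f ∘ F) d(g ∘ F), substitute each coordinate x_i by F_i(u, v) in f_i, and replace dx_i by d F_i = (∂F_i/∂u) du + (∂F_i/∂v) dv.
  For the x component: f_1(F) = -2*u^2 - 4*u*v - 6*v; d F_1 = (-4*u) du + (0) dv
  For the y component: f_2(F) = 5*v*(-2*u - 3); d F_2 = (-2*v) du + (-2*u - 3) dv
Combining and collecting du, dv coefficients:
  coeff of du: 8*u^3 + 16*u^2*v + 20*u*v^2 + 24*u*v + 30*v^2
  coeff of dv: 5*v*(4*u^2 + 12*u + 9)
F^* omega = (8*u^3 + 16*u^2*v + 20*u*v^2 + 24*u*v + 30*v^2) du + (5*v*(4*u^2 + 12*u + 9)) dv.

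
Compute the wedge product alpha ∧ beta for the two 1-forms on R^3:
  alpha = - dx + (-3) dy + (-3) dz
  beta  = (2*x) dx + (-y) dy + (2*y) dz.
alpha ∧ beta = (6*x + y) dx ∧ dy + (6*x - 2*y) dx ∧ dz + (-9*y) dy ∧ dz

Distribute the wedge, using dx_i ∧ dx_j = -dx_j ∧ dx_i and dx_i ∧ dx_i = 0. For each pair (i, j) with i < j, the coefficient of dx_i ∧ dx_j in alpha ∧ beta is (alpha_i * beta_j - alpha_j * beta_i). Collecting: alpha ∧ beta = (6*x + y) dx ∧ dy + (6*x - 2*y) dx ∧ dz + (-9*y) dy ∧ dz.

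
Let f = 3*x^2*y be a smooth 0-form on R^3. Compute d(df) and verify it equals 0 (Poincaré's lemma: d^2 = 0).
d(df) = 0

Step 1: df = sum_i (∂f/∂x_i) dx_i = (6*x*y) dx + (3*x^2) dy + (0) dz.
Step 2: Apply d again. Using the 1-form formula, the coefficient of dx ∧ dy in d(df) is ∂^2 f/∂x ∂y - ∂^2 f/∂y ∂x = (6*x) - (6*x) = 0 (equality of mixed partials for smooth f).
Similarly for dx ∧ dz and dy ∧ dz — all coefficients vanish. So d(df) = 0.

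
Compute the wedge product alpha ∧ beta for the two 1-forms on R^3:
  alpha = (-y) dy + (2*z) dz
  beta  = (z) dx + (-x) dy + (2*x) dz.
alpha ∧ beta = (y*z) dx ∧ dy + (2*x*(-y + z)) dy ∧ dz + (-2*z^2) dx ∧ dz

Distribute the wedge, using dx_i ∧ dx_j = -dx_j ∧ dx_i and dx_i ∧ dx_i = 0. For each pair (i, j) with i < j, the coefficient of dx_i ∧ dx_j in alpha ∧ beta is (alpha_i * beta_j - alpha_j * beta_i). Collecting: alpha ∧ beta = (y*z) dx ∧ dy + (2*x*(-y + z)) dy ∧ dz + (-2*z^2) dx ∧ dz.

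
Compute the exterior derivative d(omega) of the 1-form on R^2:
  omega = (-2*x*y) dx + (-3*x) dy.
d(omega) = (2*x - 3) dx ∧ dy

For a 1-form omega = sum_i f_i dx_i, the exterior derivative is
  d(omega) = sum_{i < j} (∂f_j/∂x_i - ∂f_i/∂x_j) dx_i ∧ dx_j.
  coefficient of dx ∧ dy: ∂f_2/∂x - ∂f_1/∂y = ∂(-3*x)/∂x - ∂(-2*x*y)/∂y = 2*x - 3
Assembling: d(omega) = (2*x - 3) dx ∧ dy.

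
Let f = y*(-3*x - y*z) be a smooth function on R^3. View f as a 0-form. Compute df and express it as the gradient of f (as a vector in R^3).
df = (-3*y) dx + (-3*x - 2*y*z) dy + (-y^2) dz; grad f = (-3*y, -3*x - 2*y*z, -y^2)

For a 0-form f, d f = (∂f/∂x) dx + (∂f/∂y) dy + (∂f/∂z) dz. The components of the vector representation are exactly the entries of grad f in Cartesian coordinates:
  ∂f/∂x = -3*y
  ∂f/∂y = -3*x - 2*y*z
  ∂f/∂z = -y^2.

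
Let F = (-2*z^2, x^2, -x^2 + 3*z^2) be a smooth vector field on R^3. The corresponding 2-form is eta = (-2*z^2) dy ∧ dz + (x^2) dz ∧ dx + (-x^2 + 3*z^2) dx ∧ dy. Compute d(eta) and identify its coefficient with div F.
d(eta) = (6*z) dx ∧ dy ∧ dz; div F = 6*z

For a 2-form in R^3 of the form above, applying d gives a 3-form with coefficient ∂P/∂x + ∂Q/∂y + ∂R/∂z:
  ∂P/∂x = 0
  ∂Q/∂y = 0
  ∂R/∂z = 6*z
Sum = 6*z, which is exactly div F.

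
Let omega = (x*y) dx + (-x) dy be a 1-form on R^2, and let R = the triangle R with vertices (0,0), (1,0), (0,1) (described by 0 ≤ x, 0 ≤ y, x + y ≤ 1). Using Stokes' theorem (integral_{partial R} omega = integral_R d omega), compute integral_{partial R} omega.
integral_(partial R) omega = -2/3

Stokes: integral_partial_R omega = integral_R d omega with d omega = (∂Q/∂x - ∂P/∂y) dx ∧ dy.
  ∂Q/∂x = -1
  ∂P/∂y = x
  integrand = ∂Q/∂x - ∂P/∂y = -x - 1.
Integrating over R: integral_0^1 integral_0^{1-x} (-x - 1) dy dx = -2/3.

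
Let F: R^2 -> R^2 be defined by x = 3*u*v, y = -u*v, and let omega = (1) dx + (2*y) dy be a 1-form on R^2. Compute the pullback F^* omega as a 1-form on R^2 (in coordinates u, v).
F^* omega = (v*(2*u*v + 3)) du + (u*(2*u*v + 3)) dv

Using F^*(f dg) = (f ∘ F) d(g ∘ F), substitute each coordinate x_i by F_i(u, v) in f_i, and replace dx_i by d F_i = (∂F_i/∂u) du + (∂F_i/∂v) dv.
  For the x component: f_1(F) = 1; d F_1 = (3*v) du + (3*u) dv
  For the y component: f_2(F) = -2*u*v; d F_2 = (-v) du + (-u) dv
Combining and collecting du, dv coefficients:
  coeff of du: v*(2*u*v + 3)
  coeff of dv: u*(2*u*v + 3)
F^* omega = (v*(2*u*v + 3)) du + (u*(2*u*v + 3)) dv.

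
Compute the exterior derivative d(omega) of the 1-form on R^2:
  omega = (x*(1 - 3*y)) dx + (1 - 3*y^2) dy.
d(omega) = (3*x) dx ∧ dy

For a 1-form omega = sum_i f_i dx_i, the exterior derivative is
  d(omega) = sum_{i < j} (∂f_j/∂x_i - ∂f_i/∂x_j) dx_i ∧ dx_j.
  coefficient of dx ∧ dy: ∂f_2/∂x - ∂f_1/∂y = ∂(1 - 3*y^2)/∂x - ∂(x*(1 - 3*y))/∂y = 3*x
Assembling: d(omega) = (3*x) dx ∧ dy.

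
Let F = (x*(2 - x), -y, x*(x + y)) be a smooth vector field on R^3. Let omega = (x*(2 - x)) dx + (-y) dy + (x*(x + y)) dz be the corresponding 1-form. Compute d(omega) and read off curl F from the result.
d(omega) = (x) dy ∧ dz + (-2*x - y) dz ∧ dx + (0) dx ∧ dy; curl F = (x, -2*x - y, 0)

d omega = sum_{i<j} (∂f_j/∂x_i - ∂f_i/∂x_j) dx_i ∧ dx_j. Under the identification (dy ∧ dz, dz ∧ dx, dx ∧ dy) ↔ (e_x, e_y, e_z), the coefficients are exactly the components of curl F. Compute:
  ∂R/∂y - ∂Q/∂z = (x) - (0) = x
  ∂P/∂z - ∂R/∂x = (0) - (2*x + y) = -2*x - y
  ∂Q/∂x - ∂P/∂y = (0) - (0) = 0.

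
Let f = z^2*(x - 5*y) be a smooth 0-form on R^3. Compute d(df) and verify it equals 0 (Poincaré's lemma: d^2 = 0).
d(df) = 0

Step 1: df = sum_i (∂f/∂x_i) dx_i = (z^2) dx + (-5*z^2) dy + (2*z*(x - 5*y)) dz.
Step 2: Apply d again. Using the 1-form formula, the coefficient of dx ∧ dy in d(df) is ∂^2 f/∂x ∂y - ∂^2 f/∂y ∂x = (0) - (0) = 0 (equality of mixed partials for smooth f).
Similarly for dx ∧ dz and dy ∧ dz — all coefficients vanish. So d(df) = 0.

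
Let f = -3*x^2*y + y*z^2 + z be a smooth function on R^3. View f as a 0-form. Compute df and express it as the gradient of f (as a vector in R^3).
df = (-6*x*y) dx + (-3*x^2 + z^2) dy + (2*y*z + 1) dz; grad f = (-6*x*y, -3*x^2 + z^2, 2*y*z + 1)

For a 0-form f, d f = (∂f/∂x) dx + (∂f/∂y) dy + (∂f/∂z) dz. The components of the vector representation are exactly the entries of grad f in Cartesian coordinates:
  ∂f/∂x = -6*x*y
  ∂f/∂y = -3*x^2 + z^2
  ∂f/∂z = 2*y*z + 1.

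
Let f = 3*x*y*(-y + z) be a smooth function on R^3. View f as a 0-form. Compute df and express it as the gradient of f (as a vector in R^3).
df = (3*y*(-y + z)) dx + (3*x*(-2*y + z)) dy + (3*x*y) dz; grad f = (3*y*(-y + z), 3*x*(-2*y + z), 3*x*y)

For a 0-form f, d f = (∂f/∂x) dx + (∂f/∂y) dy + (∂f/∂z) dz. The components of the vector representation are exactly the entries of grad f in Cartesian coordinates:
  ∂f/∂x = 3*y*(-y + z)
  ∂f/∂y = 3*x*(-2*y + z)
  ∂f/∂z = 3*x*y.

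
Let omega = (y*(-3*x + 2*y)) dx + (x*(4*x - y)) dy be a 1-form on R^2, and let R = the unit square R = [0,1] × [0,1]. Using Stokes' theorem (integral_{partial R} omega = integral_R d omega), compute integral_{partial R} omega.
integral_(partial R) omega = 3

Stokes: integral_partial_R omega = integral_R d omega with d omega = (∂Q/∂x - ∂P/∂y) dx ∧ dy.
  ∂Q/∂x = 8*x - y
  ∂P/∂y = -3*x + 4*y
  integrand = ∂Q/∂x - ∂P/∂y = 11*x - 5*y.
Integrating over R: integral_0^1 integral_0^1 (11*x - 5*y) dx dy = 3.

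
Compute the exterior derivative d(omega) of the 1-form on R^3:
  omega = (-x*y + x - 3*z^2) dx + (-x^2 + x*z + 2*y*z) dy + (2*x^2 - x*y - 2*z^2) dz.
d(omega) = (-x + z) dx ∧ dy + (4*x - y + 6*z) dx ∧ dz + (-2*x - 2*y) dy ∧ dz

For a 1-form omega = sum_i f_i dx_i, the exterior derivative is
  d(omega) = sum_{i < j} (∂f_j/∂x_i - ∂f_i/∂x_j) dx_i ∧ dx_j.
  coefficient of dx ∧ dy: ∂f_2/∂x - ∂f_1/∂y = ∂(-x^2 + x*z + 2*y*z)/∂x - ∂(-x*y + x - 3*z^2)/∂y = -x + z
  coefficient of dx ∧ dz: ∂f_3/∂x - ∂f_1/∂z = ∂(2*x^2 - x*y - 2*z^2)/∂x - ∂(-x*y + x - 3*z^2)/∂z = 4*x - y + 6*z
  coefficient of dy ∧ dz: ∂f_3/∂y - ∂f_2/∂z = ∂(2*x^2 - x*y - 2*z^2)/∂y - ∂(-x^2 + x*z + 2*y*z)/∂z = -2*x - 2*y
Assembling: d(omega) = (-x + z) dx ∧ dy + (4*x - y + 6*z) dx ∧ dz + (-2*x - 2*y) dy ∧ dz.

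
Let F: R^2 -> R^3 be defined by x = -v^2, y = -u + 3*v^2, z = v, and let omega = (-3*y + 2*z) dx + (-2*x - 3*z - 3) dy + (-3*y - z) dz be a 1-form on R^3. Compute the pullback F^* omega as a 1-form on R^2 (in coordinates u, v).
F^* omega = (-2*v^2 + 3*v + 3) du + (-6*u*v + 3*u + 30*v^3 - 31*v^2 - 19*v) dv

Using F^*(f dg) = (f ∘ F) d(g ∘ F), substitute each coordinate x_i by F_i(u, v) in f_i, and replace dx_i by d F_i = (∂F_i/∂u) du + (∂F_i/∂v) dv.
  For the x component: f_1(F) = 3*u - 9*v^2 + 2*v; d F_1 = (0) du + (-2*v) dv
  For the y component: f_2(F) = 2*v^2 - 3*v - 3; d F_2 = (-1) du + (6*v) dv
  For the z component: f_3(F) = 3*u - 9*v^2 - v; d F_3 = (0) du + (1) dv
Combining and collecting du, dv coefficients:
  coeff of du: -2*v^2 + 3*v + 3
  coeff of dv: -6*u*v + 3*u + 30*v^3 - 31*v^2 - 19*v
F^* omega = (-2*v^2 + 3*v + 3) du + (-6*u*v + 3*u + 30*v^3 - 31*v^2 - 19*v) dv.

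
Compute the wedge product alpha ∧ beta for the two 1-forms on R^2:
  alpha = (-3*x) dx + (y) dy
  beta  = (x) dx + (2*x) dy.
alpha ∧ beta = (-x*(6*x + y)) dx ∧ dy

Distribute the wedge, using dx_i ∧ dx_j = -dx_j ∧ dx_i and dx_i ∧ dx_i = 0. For each pair (i, j) with i < j, the coefficient of dx_i ∧ dx_j in alpha ∧ beta is (alpha_i * beta_j - alpha_j * beta_i). Collecting: alpha ∧ beta = (-x*(6*x + y)) dx ∧ dy.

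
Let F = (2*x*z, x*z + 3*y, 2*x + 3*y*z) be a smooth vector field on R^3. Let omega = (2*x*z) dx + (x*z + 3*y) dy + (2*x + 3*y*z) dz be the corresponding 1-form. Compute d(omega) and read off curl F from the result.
d(omega) = (-x + 3*z) dy ∧ dz + (2*x - 2) dz ∧ dx + (z) dx ∧ dy; curl F = (-x + 3*z, 2*x - 2, z)

d omega = sum_{i<j} (∂f_j/∂x_i - ∂f_i/∂x_j) dx_i ∧ dx_j. Under the identification (dy ∧ dz, dz ∧ dx, dx ∧ dy) ↔ (e_x, e_y, e_z), the coefficients are exactly the components of curl F. Compute:
  ∂R/∂y - ∂Q/∂z = (3*z) - (x) = -x + 3*z
  ∂P/∂z - ∂R/∂x = (2*x) - (2) = 2*x - 2
  ∂Q/∂x - ∂P/∂y = (z) - (0) = z.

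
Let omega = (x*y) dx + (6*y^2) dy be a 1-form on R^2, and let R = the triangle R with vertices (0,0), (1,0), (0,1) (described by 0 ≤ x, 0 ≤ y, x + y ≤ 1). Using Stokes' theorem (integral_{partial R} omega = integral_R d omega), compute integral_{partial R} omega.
integral_(partial R) omega = -1/6

Stokes: integral_partial_R omega = integral_R d omega with d omega = (∂Q/∂x - ∂P/∂y) dx ∧ dy.
  ∂Q/∂x = 0
  ∂P/∂y = x
  integrand = ∂Q/∂x - ∂P/∂y = -x.
Integrating over R: integral_0^1 integral_0^{1-x} (-x) dy dx = -1/6.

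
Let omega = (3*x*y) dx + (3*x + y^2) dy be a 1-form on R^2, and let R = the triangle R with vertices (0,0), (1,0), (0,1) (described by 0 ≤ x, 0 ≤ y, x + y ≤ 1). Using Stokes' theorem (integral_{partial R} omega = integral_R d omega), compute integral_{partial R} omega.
integral_(partial R) omega = 1

Stokes: integral_partial_R omega = integral_R d omega with d omega = (∂Q/∂x - ∂P/∂y) dx ∧ dy.
  ∂Q/∂x = 3
  ∂P/∂y = 3*x
  integrand = ∂Q/∂x - ∂P/∂y = 3 - 3*x.
Integrating over R: integral_0^1 integral_0^{1-x} (3 - 3*x) dy dx = 1.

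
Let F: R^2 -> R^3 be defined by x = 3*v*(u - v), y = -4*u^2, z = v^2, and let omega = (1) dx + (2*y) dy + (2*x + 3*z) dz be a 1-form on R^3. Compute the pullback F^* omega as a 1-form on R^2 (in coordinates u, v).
F^* omega = (64*u^3 + 3*v) du + (12*u*v^2 + 3*u - 6*v^3 - 6*v) dv

Using F^*(f dg) = (f ∘ F) d(g ∘ F), substitute each coordinate x_i by F_i(u, v) in f_i, and replace dx_i by d F_i = (∂F_i/∂u) du + (∂F_i/∂v) dv.
  For the x component: f_1(F) = 1; d F_1 = (3*v) du + (3*u - 6*v) dv
  For the y component: f_2(F) = -8*u^2; d F_2 = (-8*u) du + (0) dv
  For the z component: f_3(F) = 3*v*(2*u - v); d F_3 = (0) du + (2*v) dv
Combining and collecting du, dv coefficients:
  coeff of du: 64*u^3 + 3*v
  coeff of dv: 12*u*v^2 + 3*u - 6*v^3 - 6*v
F^* omega = (64*u^3 + 3*v) du + (12*u*v^2 + 3*u - 6*v^3 - 6*v) dv.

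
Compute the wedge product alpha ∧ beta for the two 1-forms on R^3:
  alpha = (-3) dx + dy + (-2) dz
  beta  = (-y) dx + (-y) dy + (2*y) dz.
alpha ∧ beta = (4*y) dx ∧ dy + (-8*y) dx ∧ dz

Distribute the wedge, using dx_i ∧ dx_j = -dx_j ∧ dx_i and dx_i ∧ dx_i = 0. For each pair (i, j) with i < j, the coefficient of dx_i ∧ dx_j in alpha ∧ beta is (alpha_i * beta_j - alpha_j * beta_i). Collecting: alpha ∧ beta = (4*y) dx ∧ dy + (-8*y) dx ∧ dz.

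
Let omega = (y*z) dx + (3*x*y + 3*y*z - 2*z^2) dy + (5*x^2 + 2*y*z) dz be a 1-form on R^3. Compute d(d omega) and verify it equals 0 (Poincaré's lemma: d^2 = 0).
d(d omega) = 0

Step 1: d omega = sum_{i<j} (∂f_j/∂x_i - ∂f_i/∂x_j) dx_i ∧ dx_j:
  coeff of dx ∧ dy: 3*y - z
  coeff of dx ∧ dz: 10*x - y
  coeff of dy ∧ dz: -3*y + 6*z
Step 2: Apply d again to each 2-form coefficient. The only possible 3-form in R^3 is dx ∧ dy ∧ dz, with coefficient
  ∂(coeff of dy∧dz)/∂x - ∂(coeff of dx∧dz)/∂y + ∂(coeff of dx∧dy)/∂z
  = ∂/∂x (-3*y + 6*z) - ∂/∂y (10*x - y) + ∂/∂z (3*y - z).
Each of these terms simplifies to sums of mixed partials that cancel in pairs. The result is 0 (by equality of mixed partials for smooth functions — Schwarz / Clairaut).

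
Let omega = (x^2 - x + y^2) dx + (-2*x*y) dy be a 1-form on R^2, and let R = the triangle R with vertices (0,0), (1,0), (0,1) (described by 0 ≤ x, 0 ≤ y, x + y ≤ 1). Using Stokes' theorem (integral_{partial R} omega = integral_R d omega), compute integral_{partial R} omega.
integral_(partial R) omega = -2/3

Stokes: integral_partial_R omega = integral_R d omega with d omega = (∂Q/∂x - ∂P/∂y) dx ∧ dy.
  ∂Q/∂x = -2*y
  ∂P/∂y = 2*y
  integrand = ∂Q/∂x - ∂P/∂y = -4*y.
Integrating over R: integral_0^1 integral_0^{1-x} (-4*y) dy dx = -2/3.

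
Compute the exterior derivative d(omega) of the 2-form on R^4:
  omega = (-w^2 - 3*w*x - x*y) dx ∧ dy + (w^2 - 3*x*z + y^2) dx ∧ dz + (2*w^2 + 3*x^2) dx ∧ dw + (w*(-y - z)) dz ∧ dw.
d(omega) = (-2*w - 3*x) dx ∧ dy ∧ dw + (-2*y) dx ∧ dy ∧ dz + (2*w) dx ∧ dz ∧ dw + (-w) dy ∧ dz ∧ dw

For a 2-form omega = sum_{i<j} g_{ij} dx_i ∧ dx_j, the exterior derivative is
  d(omega) = sum_{i<j} d(g_{ij}) ∧ dx_i ∧ dx_j = sum_{i<j, k} (∂g_{ij}/∂x_k) dx_k ∧ dx_i ∧ dx_j.
Expand each term, using dx_k ∧ dx_i ∧ dx_j = sgn(permutation) dx_{(a)} ∧ dx_{(b)} ∧ dx_{(c)} with (a < b < c) sorted:
  d(-w^2 - 3*w*x - x*y) includes (∂/∂w)(-w^2 - 3*w*x - x*y) dw = (-2*w - 3*x) dw, which multiplied by dx ∧ dy gives (-2*w - 3*x) dx ∧ dy ∧ dw
  d(w^2 - 3*x*z + y^2) includes (∂/∂y)(w^2 - 3*x*z + y^2) dy = (2*y) dy, which multiplied by dx ∧ dz gives (-2*y) dx ∧ dy ∧ dz
  d(w^2 - 3*x*z + y^2) includes (∂/∂w)(w^2 - 3*x*z + y^2) dw = (2*w) dw, which multiplied by dx ∧ dz gives (2*w) dx ∧ dz ∧ dw
  d(w*(-y - z)) includes (∂/∂y)(w*(-y - z)) dy = (-w) dy, which multiplied by dz ∧ dw gives (-w) dy ∧ dz ∧ dw
Collecting like 3-forms: d(omega) = (-2*w - 3*x) dx ∧ dy ∧ dw + (-2*y) dx ∧ dy ∧ dz + (2*w) dx ∧ dz ∧ dw + (-w) dy ∧ dz ∧ dw.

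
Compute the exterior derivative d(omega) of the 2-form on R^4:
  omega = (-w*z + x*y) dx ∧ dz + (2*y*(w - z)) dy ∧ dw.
d(omega) = (-x) dx ∧ dy ∧ dz + (-z) dx ∧ dz ∧ dw + (2*y) dy ∧ dz ∧ dw

For a 2-form omega = sum_{i<j} g_{ij} dx_i ∧ dx_j, the exterior derivative is
  d(omega) = sum_{i<j} d(g_{ij}) ∧ dx_i ∧ dx_j = sum_{i<j, k} (∂g_{ij}/∂x_k) dx_k ∧ dx_i ∧ dx_j.
Expand each term, using dx_k ∧ dx_i ∧ dx_j = sgn(permutation) dx_{(a)} ∧ dx_{(b)} ∧ dx_{(c)} with (a < b < c) sorted:
  d(-w*z + x*y) includes (∂/∂y)(-w*z + x*y) dy = (x) dy, which multiplied by dx ∧ dz gives (-x) dx ∧ dy ∧ dz
  d(-w*z + x*y) includes (∂/∂w)(-w*z + x*y) dw = (-z) dw, which multiplied by dx ∧ dz gives (-z) dx ∧ dz ∧ dw
  d(2*y*(w - z)) includes (∂/∂z)(2*y*(w - z)) dz = (-2*y) dz, which multiplied by dy ∧ dw gives (2*y) dy ∧ dz ∧ dw
Collecting like 3-forms: d(omega) = (-x) dx ∧ dy ∧ dz + (-z) dx ∧ dz ∧ dw + (2*y) dy ∧ dz ∧ dw.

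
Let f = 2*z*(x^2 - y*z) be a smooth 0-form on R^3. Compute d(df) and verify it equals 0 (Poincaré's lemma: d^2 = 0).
d(df) = 0

Step 1: df = sum_i (∂f/∂x_i) dx_i = (4*x*z) dx + (-2*z^2) dy + (2*x^2 - 4*y*z) dz.
Step 2: Apply d again. Using the 1-form formula, the coefficient of dx ∧ dy in d(df) is ∂^2 f/∂x ∂y - ∂^2 f/∂y ∂x = (0) - (0) = 0 (equality of mixed partials for smooth f).
Similarly for dx ∧ dz and dy ∧ dz — all coefficients vanish. So d(df) = 0.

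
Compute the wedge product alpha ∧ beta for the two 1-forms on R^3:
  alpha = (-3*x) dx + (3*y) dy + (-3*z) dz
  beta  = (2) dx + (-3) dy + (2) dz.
alpha ∧ beta = (9*x - 6*y) dx ∧ dy + (-6*x + 6*z) dx ∧ dz + (6*y - 9*z) dy ∧ dz

Distribute the wedge, using dx_i ∧ dx_j = -dx_j ∧ dx_i and dx_i ∧ dx_i = 0. For each pair (i, j) with i < j, the coefficient of dx_i ∧ dx_j in alpha ∧ beta is (alpha_i * beta_j - alpha_j * beta_i). Collecting: alpha ∧ beta = (9*x - 6*y) dx ∧ dy + (-6*x + 6*z) dx ∧ dz + (6*y - 9*z) dy ∧ dz.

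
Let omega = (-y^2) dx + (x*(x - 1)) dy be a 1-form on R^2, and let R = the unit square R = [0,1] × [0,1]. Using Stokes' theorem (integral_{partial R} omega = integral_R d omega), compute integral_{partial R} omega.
integral_(partial R) omega = 1

Stokes: integral_partial_R omega = integral_R d omega with d omega = (∂Q/∂x - ∂P/∂y) dx ∧ dy.
  ∂Q/∂x = 2*x - 1
  ∂P/∂y = -2*y
  integrand = ∂Q/∂x - ∂P/∂y = 2*x + 2*y - 1.
Integrating over R: integral_0^1 integral_0^1 (2*x + 2*y - 1) dx dy = 1.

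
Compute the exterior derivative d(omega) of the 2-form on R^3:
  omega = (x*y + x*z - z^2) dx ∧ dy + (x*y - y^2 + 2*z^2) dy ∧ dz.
d(omega) = (x + y - 2*z) dx ∧ dy ∧ dz

For a 2-form omega = sum_{i<j} g_{ij} dx_i ∧ dx_j, the exterior derivative is
  d(omega) = sum_{i<j} d(g_{ij}) ∧ dx_i ∧ dx_j = sum_{i<j, k} (∂g_{ij}/∂x_k) dx_k ∧ dx_i ∧ dx_j.
Expand each term, using dx_k ∧ dx_i ∧ dx_j = sgn(permutation) dx_{(a)} ∧ dx_{(b)} ∧ dx_{(c)} with (a < b < c) sorted:
  d(x*y + x*z - z^2) includes (∂/∂z)(x*y + x*z - z^2) dz = (x - 2*z) dz, which multiplied by dx ∧ dy gives (x - 2*z) dx ∧ dy ∧ dz
  d(x*y - y^2 + 2*z^2) includes (∂/∂x)(x*y - y^2 + 2*z^2) dx = (y) dx, which multiplied by dy ∧ dz gives (y) dx ∧ dy ∧ dz
Collecting like 3-forms: d(omega) = (x + y - 2*z) dx ∧ dy ∧ dz.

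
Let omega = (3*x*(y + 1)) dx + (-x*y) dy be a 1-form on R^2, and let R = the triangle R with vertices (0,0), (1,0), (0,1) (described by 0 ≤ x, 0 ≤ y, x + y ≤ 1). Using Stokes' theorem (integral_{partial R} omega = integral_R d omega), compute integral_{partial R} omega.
integral_(partial R) omega = -2/3

Stokes: integral_partial_R omega = integral_R d omega with d omega = (∂Q/∂x - ∂P/∂y) dx ∧ dy.
  ∂Q/∂x = -y
  ∂P/∂y = 3*x
  integrand = ∂Q/∂x - ∂P/∂y = -3*x - y.
Integrating over R: integral_0^1 integral_0^{1-x} (-3*x - y) dy dx = -2/3.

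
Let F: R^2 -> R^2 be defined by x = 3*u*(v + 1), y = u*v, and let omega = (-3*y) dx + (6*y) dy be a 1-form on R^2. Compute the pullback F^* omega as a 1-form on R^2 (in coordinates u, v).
F^* omega = (3*u*v*(-v - 3)) du + (-3*u^2*v) dv

Using F^*(f dg) = (f ∘ F) d(g ∘ F), substitute each coordinate x_i by F_i(u, v) in f_i, and replace dx_i by d F_i = (∂F_i/∂u) du + (∂F_i/∂v) dv.
  For the x component: f_1(F) = -3*u*v; d F_1 = (3*v + 3) du + (3*u) dv
  For the y component: f_2(F) = 6*u*v; d F_2 = (v) du + (u) dv
Combining and collecting du, dv coefficients:
  coeff of du: 3*u*v*(-v - 3)
  coeff of dv: -3*u^2*v
F^* omega = (3*u*v*(-v - 3)) du + (-3*u^2*v) dv.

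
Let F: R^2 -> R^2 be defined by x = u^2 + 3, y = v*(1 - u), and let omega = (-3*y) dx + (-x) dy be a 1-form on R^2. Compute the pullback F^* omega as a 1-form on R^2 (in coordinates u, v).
F^* omega = (v*(7*u^2 - 6*u + 3)) du + (u^3 - u^2 + 3*u - 3) dv

Using F^*(f dg) = (f ∘ F) d(g ∘ F), substitute each coordinate x_i by F_i(u, v) in f_i, and replace dx_i by d F_i = (∂F_i/∂u) du + (∂F_i/∂v) dv.
  For the x component: f_1(F) = 3*v*(u - 1); d F_1 = (2*u) du + (0) dv
  For the y component: f_2(F) = -u^2 - 3; d F_2 = (-v) du + (1 - u) dv
Combining and collecting du, dv coefficients:
  coeff of du: v*(7*u^2 - 6*u + 3)
  coeff of dv: u^3 - u^2 + 3*u - 3
F^* omega = (v*(7*u^2 - 6*u + 3)) du + (u^3 - u^2 + 3*u - 3) dv.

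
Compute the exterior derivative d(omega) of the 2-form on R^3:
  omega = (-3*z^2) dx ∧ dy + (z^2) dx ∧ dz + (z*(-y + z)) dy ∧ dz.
d(omega) = (-6*z) dx ∧ dy ∧ dz

For a 2-form omega = sum_{i<j} g_{ij} dx_i ∧ dx_j, the exterior derivative is
  d(omega) = sum_{i<j} d(g_{ij}) ∧ dx_i ∧ dx_j = sum_{i<j, k} (∂g_{ij}/∂x_k) dx_k ∧ dx_i ∧ dx_j.
Expand each term, using dx_k ∧ dx_i ∧ dx_j = sgn(permutation) dx_{(a)} ∧ dx_{(b)} ∧ dx_{(c)} with (a < b < c) sorted:
  d(-3*z^2) includes (∂/∂z)(-3*z^2) dz = (-6*z) dz, which multiplied by dx ∧ dy gives (-6*z) dx ∧ dy ∧ dz
Collecting like 3-forms: d(omega) = (-6*z) dx ∧ dy ∧ dz.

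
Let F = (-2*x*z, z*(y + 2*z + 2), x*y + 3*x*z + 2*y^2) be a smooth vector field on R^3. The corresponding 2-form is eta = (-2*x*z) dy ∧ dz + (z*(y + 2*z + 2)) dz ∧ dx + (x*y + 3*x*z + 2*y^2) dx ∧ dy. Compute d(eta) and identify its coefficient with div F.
d(eta) = (3*x - z) dx ∧ dy ∧ dz; div F = 3*x - z

For a 2-form in R^3 of the form above, applying d gives a 3-form with coefficient ∂P/∂x + ∂Q/∂y + ∂R/∂z:
  ∂P/∂x = -2*z
  ∂Q/∂y = z
  ∂R/∂z = 3*x
Sum = 3*x - z, which is exactly div F.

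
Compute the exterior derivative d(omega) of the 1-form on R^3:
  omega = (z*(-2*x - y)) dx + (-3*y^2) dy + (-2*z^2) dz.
d(omega) = (z) dx ∧ dy + (2*x + y) dx ∧ dz

For a 1-form omega = sum_i f_i dx_i, the exterior derivative is
  d(omega) = sum_{i < j} (∂f_j/∂x_i - ∂f_i/∂x_j) dx_i ∧ dx_j.
  coefficient of dx ∧ dy: ∂f_2/∂x - ∂f_1/∂y = ∂(-3*y^2)/∂x - ∂(z*(-2*x - y))/∂y = z
  coefficient of dx ∧ dz: ∂f_3/∂x - ∂f_1/∂z = ∂(-2*z^2)/∂x - ∂(z*(-2*x - y))/∂z = 2*x + y
Assembling: d(omega) = (z) dx ∧ dy + (2*x + y) dx ∧ dz.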